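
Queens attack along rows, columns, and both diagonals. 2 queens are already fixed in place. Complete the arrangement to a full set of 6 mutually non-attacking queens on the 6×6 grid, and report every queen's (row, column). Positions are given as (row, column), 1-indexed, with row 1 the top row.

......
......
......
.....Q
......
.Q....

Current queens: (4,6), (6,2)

(1,5) (2,3) (3,1) (4,6) (5,4) (6,2)

Row 1: attacked by (4,6)→{3,6}; (6,2)→{2}. Safe: 1, 4, 5. Place at column 5.
Row 2: attacked by (1,5)→{4,5,6}; (4,6)→{4,6}; (6,2)→{2,6}. Safe: 1, 3. Place at column 3.
Row 3: attacked by (1,5)→{3,5}; (2,3)→{2,3,4}; (4,6)→{5,6}; (6,2)→{2,5}. Safe: 1. Place at column 1.
Row 5: attacked by (1,5)→{1,5}; (2,3)→{3,6}; (3,1)→{1,3}; (4,6)→{5,6}; (6,2)→{1,2,3}. Safe: 4. Place at column 4.
Columns [5, 3, 1, 6, 4, 2], r−c [-4, -1, 2, -2, 1, 4], r+c [6, 5, 4, 10, 9, 8] are all distinct, so no two queens attack.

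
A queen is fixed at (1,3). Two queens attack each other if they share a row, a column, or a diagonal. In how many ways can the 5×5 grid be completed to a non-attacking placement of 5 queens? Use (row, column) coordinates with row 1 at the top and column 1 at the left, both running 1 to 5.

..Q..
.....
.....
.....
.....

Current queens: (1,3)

2

Branch on row 2: col 1 → 1; col 5 → 1.
Sum: 1 + 1 = 2.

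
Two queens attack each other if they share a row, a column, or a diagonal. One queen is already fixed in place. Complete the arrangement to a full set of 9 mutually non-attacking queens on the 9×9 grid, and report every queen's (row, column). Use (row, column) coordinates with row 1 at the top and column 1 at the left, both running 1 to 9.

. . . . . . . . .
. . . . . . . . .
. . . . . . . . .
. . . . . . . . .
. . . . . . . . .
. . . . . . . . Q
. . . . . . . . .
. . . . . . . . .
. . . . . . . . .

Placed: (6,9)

(1,8) (2,3) (3,1) (4,4) (5,7) (6,9) (7,6) (8,2) (9,5)

Row 1: attacked by (6,9)→{4,9}. Safe: 1, 2, 3, 5, 6, 7, 8. Place at column 8.
Row 2: attacked by (1,8)→{7,8,9}; (6,9)→{5,9}. Safe: 1, 2, 3, 4, 6. Place at column 3.
Row 3: attacked by (1,8)→{6,8}; (2,3)→{2,3,4}; (6,9)→{6,9}. Safe: 1, 5, 7. Place at column 1.
Row 4: attacked by (1,8)→{5,8}; (2,3)→{1,3,5}; (3,1)→{1,2}; (6,9)→{7,9}. Safe: 4, 6. Place at column 4.
Row 5: attacked by (1,8)→{4,8}; (2,3)→{3,6}; (3,1)→{1,3}; (4,4)→{3,4,5}; (6,9)→{8,9}. Safe: 2, 7. Place at column 7.
Row 7: attacked by (1,8)→{2,8}; (2,3)→{3,8}; (3,1)→{1,5}; (4,4)→{1,4,7}; (5,7)→{5,7,9}; (6,9)→{8,9}. Safe: 6. Place at column 6.
Row 8: attacked by (1,8)→{1,8}; (2,3)→{3,9}; (3,1)→{1,6}; (4,4)→{4,8}; (5,7)→{4,7}; (6,9)→{7,9}; (7,6)→{5,6,7}. Safe: 2. Place at column 2.
Row 9: attacked by (1,8)→{8}; (2,3)→{3}; (3,1)→{1,7}; (4,4)→{4,9}; (5,7)→{3,7}; (6,9)→{6,9}; (7,6)→{4,6,8}; (8,2)→{1,2,3}. Safe: 5. Place at column 5.
Columns [8, 3, 1, 4, 7, 9, 6, 2, 5], r−c [-7, -1, 2, 0, -2, -3, 1, 6, 4], r+c [9, 5, 4, 8, 12, 15, 13, 10, 14] are all distinct, so no two queens attack.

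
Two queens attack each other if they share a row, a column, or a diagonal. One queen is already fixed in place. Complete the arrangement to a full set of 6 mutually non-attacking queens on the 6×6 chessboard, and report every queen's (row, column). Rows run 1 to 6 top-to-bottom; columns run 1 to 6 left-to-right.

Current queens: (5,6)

Row 1: attacked by (5,6)→{2,6}. Safe: 1, 3, 4, 5. Place at column 4.
Row 2: attacked by (1,4)→{3,4,5}; (5,6)→{3,6}. Safe: 1, 2. Place at column 1.
Row 3: attacked by (1,4)→{2,4,6}; (2,1)→{1,2}; (5,6)→{4,6}. Safe: 3, 5. Place at column 5.
Row 4: attacked by (1,4)→{1,4}; (2,1)→{1,3}; (3,5)→{4,5,6}; (5,6)→{5,6}. Safe: 2. Place at column 2.
Row 6: attacked by (1,4)→{4}; (2,1)→{1,5}; (3,5)→{2,5}; (4,2)→{2,4}; (5,6)→{5,6}. Safe: 3. Place at column 3.
Columns [4, 1, 5, 2, 6, 3], r−c [-3, 1, -2, 2, -1, 3], r+c [5, 3, 8, 6, 11, 9] are all distinct, so no two queens attack.

(1,4) (2,1) (3,5) (4,2) (5,6) (6,3)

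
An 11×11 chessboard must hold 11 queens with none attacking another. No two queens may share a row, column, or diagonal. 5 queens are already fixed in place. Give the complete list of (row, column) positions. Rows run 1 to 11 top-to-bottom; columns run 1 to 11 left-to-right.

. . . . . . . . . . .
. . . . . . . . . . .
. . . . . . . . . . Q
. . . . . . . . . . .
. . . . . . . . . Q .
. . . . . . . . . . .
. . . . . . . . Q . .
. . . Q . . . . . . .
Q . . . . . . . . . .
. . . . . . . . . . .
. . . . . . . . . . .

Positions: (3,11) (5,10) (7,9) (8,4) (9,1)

(1,5) (2,2) (3,11) (4,7) (5,10) (6,3) (7,9) (8,4) (9,1) (10,8) (11,6)

Row 1: attacked by (3,11)→{9,11}; (5,10)→{6,10}; (7,9)→{3,9}; (8,4)→{4,11}; (9,1)→{1,9}. Safe: 2, 5, 7, 8. Place at column 5.
Row 2: attacked by (1,5)→{4,5,6}; (3,11)→{10,11}; (5,10)→{7,10}; (7,9)→{4,9}; (8,4)→{4,10}; (9,1)→{1,8}. Safe: 2, 3. Place at column 2.
Row 4: attacked by (1,5)→{2,5,8}; (2,2)→{2,4}; (3,11)→{10,11}; (5,10)→{9,10,11}; (7,9)→{6,9}; (8,4)→{4,8}; (9,1)→{1,6}. Safe: 3, 7. Place at column 7.
Row 6: attacked by (1,5)→{5,10}; (2,2)→{2,6}; (3,11)→{8,11}; (4,7)→{5,7,9}; (5,10)→{9,10,11}; (7,9)→{8,9,10}; (8,4)→{2,4,6}; (9,1)→{1,4}. Safe: 3. Place at column 3.
Row 10: attacked by (1,5)→{5}; (2,2)→{2,10}; (3,11)→{4,11}; (4,7)→{1,7}; (5,10)→{5,10}; (6,3)→{3,7}; (7,9)→{6,9}; (8,4)→{2,4,6}; (9,1)→{1,2}. Safe: 8. Place at column 8.
Row 11: attacked by (1,5)→{5}; (2,2)→{2,11}; (3,11)→{3,11}; (4,7)→{7}; (5,10)→{4,10}; (6,3)→{3,8}; (7,9)→{5,9}; (8,4)→{1,4,7}; (9,1)→{1,3}; (10,8)→{7,8,9}. Safe: 6. Place at column 6.
Columns [5, 2, 11, 7, 10, 3, 9, 4, 1, 8, 6], r−c [-4, 0, -8, -3, -5, 3, -2, 4, 8, 2, 5], r+c [6, 4, 14, 11, 15, 9, 16, 12, 10, 18, 17] are all distinct, so no two queens attack.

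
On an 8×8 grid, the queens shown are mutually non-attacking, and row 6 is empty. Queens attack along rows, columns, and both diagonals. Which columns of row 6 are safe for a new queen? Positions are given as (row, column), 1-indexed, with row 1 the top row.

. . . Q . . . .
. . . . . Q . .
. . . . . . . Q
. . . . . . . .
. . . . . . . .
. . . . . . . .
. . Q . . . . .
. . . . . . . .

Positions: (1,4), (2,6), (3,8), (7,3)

(1,4) attacks row 6 at column 4.
(2,6) attacks row 6 at column 6 and diagonals 2.
(3,8) attacks row 6 at column 8 and diagonals 5.
(7,3) attacks row 6 at column 3 and diagonals 2, 4.
Attacked columns: {2, 3, 4, 5, 6, 8}. Safe: {1, 7}.

columns 1, 7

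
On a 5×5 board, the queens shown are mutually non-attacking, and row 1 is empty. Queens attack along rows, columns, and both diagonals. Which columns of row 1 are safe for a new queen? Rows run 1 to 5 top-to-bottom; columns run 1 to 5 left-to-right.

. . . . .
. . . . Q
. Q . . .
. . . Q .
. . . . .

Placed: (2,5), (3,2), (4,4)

(2,5) attacks row 1 at column 5 and diagonals 4.
(3,2) attacks row 1 at column 2 and diagonals 4.
(4,4) attacks row 1 at column 4 and diagonals 1.
Attacked columns: {1, 2, 4, 5}. Safe: {3}.

columns 3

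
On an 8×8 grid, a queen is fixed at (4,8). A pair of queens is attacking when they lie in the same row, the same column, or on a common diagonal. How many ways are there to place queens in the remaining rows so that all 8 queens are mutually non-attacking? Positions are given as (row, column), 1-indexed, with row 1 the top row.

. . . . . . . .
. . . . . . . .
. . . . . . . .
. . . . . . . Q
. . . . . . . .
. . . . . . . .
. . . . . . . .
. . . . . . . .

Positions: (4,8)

Branch on row 1: col 1 → 1; col 2 → 2; col 3 → 4; col 4 → 5; col 6 → 4; col 7 → 2.
Sum: 1 + 2 + 4 + 5 + 4 + 2 = 18.

18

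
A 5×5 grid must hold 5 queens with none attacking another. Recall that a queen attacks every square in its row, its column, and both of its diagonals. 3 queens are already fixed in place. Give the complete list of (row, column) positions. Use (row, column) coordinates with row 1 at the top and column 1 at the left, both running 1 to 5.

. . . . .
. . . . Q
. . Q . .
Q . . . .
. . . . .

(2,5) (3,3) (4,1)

(1,2) (2,5) (3,3) (4,1) (5,4)

Row 1: attacked by (2,5)→{4,5}; (3,3)→{1,3,5}; (4,1)→{1,4}. Safe: 2. Place at column 2.
Row 5: attacked by (1,2)→{2}; (2,5)→{2,5}; (3,3)→{1,3,5}; (4,1)→{1,2}. Safe: 4. Place at column 4.
Columns [2, 5, 3, 1, 4], r−c [-1, -3, 0, 3, 1], r+c [3, 7, 6, 5, 9] are all distinct, so no two queens attack.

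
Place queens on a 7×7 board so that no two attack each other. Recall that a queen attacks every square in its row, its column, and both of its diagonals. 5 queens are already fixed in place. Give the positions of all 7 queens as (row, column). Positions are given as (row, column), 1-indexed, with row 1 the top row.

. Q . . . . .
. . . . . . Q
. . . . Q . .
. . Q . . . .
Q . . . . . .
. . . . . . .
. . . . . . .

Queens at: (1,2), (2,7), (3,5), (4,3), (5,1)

(1,2) (2,7) (3,5) (4,3) (5,1) (6,6) (7,4)

Row 6: attacked by (1,2)→{2,7}; (2,7)→{3,7}; (3,5)→{2,5}; (4,3)→{1,3,5}; (5,1)→{1,2}. Safe: 4, 6. Place at column 6.
Row 7: attacked by (1,2)→{2}; (2,7)→{2,7}; (3,5)→{1,5}; (4,3)→{3,6}; (5,1)→{1,3}; (6,6)→{5,6,7}. Safe: 4. Place at column 4.
Columns [2, 7, 5, 3, 1, 6, 4], r−c [-1, -5, -2, 1, 4, 0, 3], r+c [3, 9, 8, 7, 6, 12, 11] are all distinct, so no two queens attack.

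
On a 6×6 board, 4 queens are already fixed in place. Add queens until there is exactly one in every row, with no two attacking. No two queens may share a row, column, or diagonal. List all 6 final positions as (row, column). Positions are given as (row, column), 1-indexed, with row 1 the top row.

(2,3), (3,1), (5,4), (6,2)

(1,5) (2,3) (3,1) (4,6) (5,4) (6,2)

Row 1: attacked by (2,3)→{2,3,4}; (3,1)→{1,3}; (5,4)→{4}; (6,2)→{2}. Safe: 5, 6. Place at column 5.
Row 4: attacked by (1,5)→{2,5}; (2,3)→{1,3,5}; (3,1)→{1,2}; (5,4)→{3,4,5}; (6,2)→{2,4}. Safe: 6. Place at column 6.
Columns [5, 3, 1, 6, 4, 2], r−c [-4, -1, 2, -2, 1, 4], r+c [6, 5, 4, 10, 9, 8] are all distinct, so no two queens attack.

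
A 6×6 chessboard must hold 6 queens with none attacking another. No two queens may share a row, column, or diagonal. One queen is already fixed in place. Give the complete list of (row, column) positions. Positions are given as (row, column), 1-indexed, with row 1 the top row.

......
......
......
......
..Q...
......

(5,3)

(1,2) (2,4) (3,6) (4,1) (5,3) (6,5)

Row 1: attacked by (5,3)→{3}. Safe: 1, 2, 4, 5, 6. Place at column 2.
Row 2: attacked by (1,2)→{1,2,3}; (5,3)→{3,6}. Safe: 4, 5. Place at column 4.
Row 3: attacked by (1,2)→{2,4}; (2,4)→{3,4,5}; (5,3)→{1,3,5}. Safe: 6. Place at column 6.
Row 4: attacked by (1,2)→{2,5}; (2,4)→{2,4,6}; (3,6)→{5,6}; (5,3)→{2,3,4}. Safe: 1. Place at column 1.
Row 6: attacked by (1,2)→{2}; (2,4)→{4}; (3,6)→{3,6}; (4,1)→{1,3}; (5,3)→{2,3,4}. Safe: 5. Place at column 5.
Columns [2, 4, 6, 1, 3, 5], r−c [-1, -2, -3, 3, 2, 1], r+c [3, 6, 9, 5, 8, 11] are all distinct, so no two queens attack.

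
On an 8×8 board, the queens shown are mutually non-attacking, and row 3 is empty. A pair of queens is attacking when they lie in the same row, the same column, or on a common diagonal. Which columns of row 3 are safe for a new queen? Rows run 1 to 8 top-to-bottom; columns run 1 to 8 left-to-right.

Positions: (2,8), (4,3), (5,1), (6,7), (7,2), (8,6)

(2,8) attacks row 3 at column 8 and diagonals 7.
(4,3) attacks row 3 at column 3 and diagonals 2, 4.
(5,1) attacks row 3 at column 1 and diagonals 3.
(6,7) attacks row 3 at column 7 and diagonals 4.
(7,2) attacks row 3 at column 2 and diagonals 6.
(8,6) attacks row 3 at column 6 and diagonals 1.
Attacked columns: {1, 2, 3, 4, 6, 7, 8}. Safe: {5}.

columns 5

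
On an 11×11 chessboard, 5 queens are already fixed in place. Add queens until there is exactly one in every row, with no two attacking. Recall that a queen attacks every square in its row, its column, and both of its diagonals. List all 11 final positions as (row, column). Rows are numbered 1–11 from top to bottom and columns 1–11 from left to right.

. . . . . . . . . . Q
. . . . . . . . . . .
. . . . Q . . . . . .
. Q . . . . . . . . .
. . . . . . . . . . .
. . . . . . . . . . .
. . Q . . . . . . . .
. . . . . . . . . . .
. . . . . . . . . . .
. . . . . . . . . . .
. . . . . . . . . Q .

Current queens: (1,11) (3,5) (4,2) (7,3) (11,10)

(1,11) (2,7) (3,5) (4,2) (5,8) (6,1) (7,3) (8,9) (9,6) (10,4) (11,10)

Row 2: attacked by (1,11)→{10,11}; (3,5)→{4,5,6}; (4,2)→{2,4}; (7,3)→{3,8}; (11,10)→{1,10}. Safe: 7, 9. Place at column 7.
Row 5: attacked by (1,11)→{7,11}; (2,7)→{4,7,10}; (3,5)→{3,5,7}; (4,2)→{1,2,3}; (7,3)→{1,3,5}; (11,10)→{4,10}. Safe: 6, 8, 9. Place at column 8.
Row 6: attacked by (1,11)→{6,11}; (2,7)→{3,7,11}; (3,5)→{2,5,8}; (4,2)→{2,4}; (5,8)→{7,8,9}; (7,3)→{2,3,4}; (11,10)→{5,10}. Safe: 1. Place at column 1.
Row 8: attacked by (1,11)→{4,11}; (2,7)→{1,7}; (3,5)→{5,10}; (4,2)→{2,6}; (5,8)→{5,8,11}; (6,1)→{1,3}; (7,3)→{2,3,4}; (11,10)→{7,10}. Safe: 9. Place at column 9.
Row 9: attacked by (1,11)→{3,11}; (2,7)→{7}; (3,5)→{5,11}; (4,2)→{2,7}; (5,8)→{4,8}; (6,1)→{1,4}; (7,3)→{1,3,5}; (8,9)→{8,9,10}; (11,10)→{8,10}. Safe: 6. Place at column 6.
Row 10: attacked by (1,11)→{2,11}; (2,7)→{7}; (3,5)→{5}; (4,2)→{2,8}; (5,8)→{3,8}; (6,1)→{1,5}; (7,3)→{3,6}; (8,9)→{7,9,11}; (9,6)→{5,6,7}; (11,10)→{9,10,11}. Safe: 4. Place at column 4.
Columns [11, 7, 5, 2, 8, 1, 3, 9, 6, 4, 10], r−c [-10, -5, -2, 2, -3, 5, 4, -1, 3, 6, 1], r+c [12, 9, 8, 6, 13, 7, 10, 17, 15, 14, 21] are all distinct, so no two queens attack.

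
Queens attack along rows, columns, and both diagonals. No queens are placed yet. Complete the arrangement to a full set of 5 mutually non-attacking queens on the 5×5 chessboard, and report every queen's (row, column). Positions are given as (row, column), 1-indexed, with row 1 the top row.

(1,4) (2,2) (3,5) (4,3) (5,1)

Row 1: Safe: 1, 2, 3, 4, 5. Place at column 4.
Row 2: attacked by (1,4)→{3,4,5}. Safe: 1, 2. Place at column 2.
Row 3: attacked by (1,4)→{2,4}; (2,2)→{1,2,3}. Safe: 5. Place at column 5.
Row 4: attacked by (1,4)→{1,4}; (2,2)→{2,4}; (3,5)→{4,5}. Safe: 3. Place at column 3.
Row 5: attacked by (1,4)→{4}; (2,2)→{2,5}; (3,5)→{3,5}; (4,3)→{2,3,4}. Safe: 1. Place at column 1.
Columns [4, 2, 5, 3, 1], r−c [-3, 0, -2, 1, 4], r+c [5, 4, 8, 7, 6] are all distinct, so no two queens attack.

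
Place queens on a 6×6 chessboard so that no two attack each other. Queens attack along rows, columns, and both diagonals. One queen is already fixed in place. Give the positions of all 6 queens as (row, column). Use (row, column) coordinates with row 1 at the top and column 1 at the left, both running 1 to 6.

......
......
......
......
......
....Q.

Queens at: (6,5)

Row 1: attacked by (6,5)→{5}. Safe: 1, 2, 3, 4, 6. Place at column 2.
Row 2: attacked by (1,2)→{1,2,3}; (6,5)→{1,5}. Safe: 4, 6. Place at column 4.
Row 3: attacked by (1,2)→{2,4}; (2,4)→{3,4,5}; (6,5)→{2,5}. Safe: 1, 6. Place at column 6.
Row 4: attacked by (1,2)→{2,5}; (2,4)→{2,4,6}; (3,6)→{5,6}; (6,5)→{3,5}. Safe: 1. Place at column 1.
Row 5: attacked by (1,2)→{2,6}; (2,4)→{1,4}; (3,6)→{4,6}; (4,1)→{1,2}; (6,5)→{4,5,6}. Safe: 3. Place at column 3.
Columns [2, 4, 6, 1, 3, 5], r−c [-1, -2, -3, 3, 2, 1], r+c [3, 6, 9, 5, 8, 11] are all distinct, so no two queens attack.

(1,2) (2,4) (3,6) (4,1) (5,3) (6,5)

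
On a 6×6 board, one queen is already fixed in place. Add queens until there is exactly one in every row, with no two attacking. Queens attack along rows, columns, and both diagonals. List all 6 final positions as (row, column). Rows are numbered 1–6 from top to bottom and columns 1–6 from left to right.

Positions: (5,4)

Row 1: attacked by (5,4)→{4}. Safe: 1, 2, 3, 5, 6. Place at column 5.
Row 2: attacked by (1,5)→{4,5,6}; (5,4)→{1,4}. Safe: 2, 3. Place at column 3.
Row 3: attacked by (1,5)→{3,5}; (2,3)→{2,3,4}; (5,4)→{2,4,6}. Safe: 1. Place at column 1.
Row 4: attacked by (1,5)→{2,5}; (2,3)→{1,3,5}; (3,1)→{1,2}; (5,4)→{3,4,5}. Safe: 6. Place at column 6.
Row 6: attacked by (1,5)→{5}; (2,3)→{3}; (3,1)→{1,4}; (4,6)→{4,6}; (5,4)→{3,4,5}. Safe: 2. Place at column 2.
Columns [5, 3, 1, 6, 4, 2], r−c [-4, -1, 2, -2, 1, 4], r+c [6, 5, 4, 10, 9, 8] are all distinct, so no two queens attack.

(1,5) (2,3) (3,1) (4,6) (5,4) (6,2)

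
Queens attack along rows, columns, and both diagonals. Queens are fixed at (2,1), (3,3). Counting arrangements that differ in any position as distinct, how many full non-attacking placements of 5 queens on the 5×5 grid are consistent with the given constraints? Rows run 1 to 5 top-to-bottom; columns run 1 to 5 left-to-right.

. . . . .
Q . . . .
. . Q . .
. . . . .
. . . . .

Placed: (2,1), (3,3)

1

Branch on row 1: col 4 → 1.
Sum: 1 = 1.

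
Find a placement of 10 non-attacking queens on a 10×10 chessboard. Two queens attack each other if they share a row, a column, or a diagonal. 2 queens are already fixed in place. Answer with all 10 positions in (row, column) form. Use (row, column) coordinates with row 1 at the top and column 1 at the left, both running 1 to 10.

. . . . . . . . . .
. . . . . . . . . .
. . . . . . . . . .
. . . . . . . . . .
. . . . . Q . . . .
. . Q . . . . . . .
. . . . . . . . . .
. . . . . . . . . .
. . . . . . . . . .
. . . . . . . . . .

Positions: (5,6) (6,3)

(1,4) (2,2) (3,7) (4,9) (5,6) (6,3) (7,1) (8,10) (9,8) (10,5)

Row 1: attacked by (5,6)→{2,6,10}; (6,3)→{3,8}. Safe: 1, 4, 5, 7, 9. Place at column 4.
Row 2: attacked by (1,4)→{3,4,5}; (5,6)→{3,6,9}; (6,3)→{3,7}. Safe: 1, 2, 8, 10. Place at column 2.
Row 3: attacked by (1,4)→{2,4,6}; (2,2)→{1,2,3}; (5,6)→{4,6,8}; (6,3)→{3,6}. Safe: 5, 7, 9, 10. Place at column 7.
Row 4: attacked by (1,4)→{1,4,7}; (2,2)→{2,4}; (3,7)→{6,7,8}; (5,6)→{5,6,7}; (6,3)→{1,3,5}. Safe: 9, 10. Place at column 9.
Row 7: attacked by (1,4)→{4,10}; (2,2)→{2,7}; (3,7)→{3,7}; (4,9)→{6,9}; (5,6)→{4,6,8}; (6,3)→{2,3,4}. Safe: 1, 5. Place at column 1.
Row 8: attacked by (1,4)→{4}; (2,2)→{2,8}; (3,7)→{2,7}; (4,9)→{5,9}; (5,6)→{3,6,9}; (6,3)→{1,3,5}; (7,1)→{1,2}. Safe: 10. Place at column 10.
Row 9: attacked by (1,4)→{4}; (2,2)→{2,9}; (3,7)→{1,7}; (4,9)→{4,9}; (5,6)→{2,6,10}; (6,3)→{3,6}; (7,1)→{1,3}; (8,10)→{9,10}. Safe: 5, 8. Place at column 8.
Row 10: attacked by (1,4)→{4}; (2,2)→{2,10}; (3,7)→{7}; (4,9)→{3,9}; (5,6)→{1,6}; (6,3)→{3,7}; (7,1)→{1,4}; (8,10)→{8,10}; (9,8)→{7,8,9}. Safe: 5. Place at column 5.
Columns [4, 2, 7, 9, 6, 3, 1, 10, 8, 5], r−c [-3, 0, -4, -5, -1, 3, 6, -2, 1, 5], r+c [5, 4, 10, 13, 11, 9, 8, 18, 17, 15] are all distinct, so no two queens attack.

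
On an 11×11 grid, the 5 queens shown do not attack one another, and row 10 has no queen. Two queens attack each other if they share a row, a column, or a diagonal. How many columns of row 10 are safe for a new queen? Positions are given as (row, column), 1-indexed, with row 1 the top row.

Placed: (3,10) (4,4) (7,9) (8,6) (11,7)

4

(3,10) attacks row 10 at column 10 and diagonals 3.
(4,4) attacks row 10 at column 4 and diagonals 10.
(7,9) attacks row 10 at column 9 and diagonals 6.
(8,6) attacks row 10 at column 6 and diagonals 4, 8.
(11,7) attacks row 10 at column 7 and diagonals 6, 8.
Attacked columns: {3, 4, 6, 7, 8, 9, 10}. Safe: {1, 2, 5, 11}.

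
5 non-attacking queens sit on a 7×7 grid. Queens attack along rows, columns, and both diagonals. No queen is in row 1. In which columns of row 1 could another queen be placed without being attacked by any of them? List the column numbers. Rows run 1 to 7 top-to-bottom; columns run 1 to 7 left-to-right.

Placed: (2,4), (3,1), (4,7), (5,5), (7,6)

columns 2

(2,4) attacks row 1 at column 4 and diagonals 3, 5.
(3,1) attacks row 1 at column 1 and diagonals 3.
(4,7) attacks row 1 at column 7 and diagonals 4.
(5,5) attacks row 1 at column 5 and diagonals 1.
(7,6) attacks row 1 at column 6.
Attacked columns: {1, 3, 4, 5, 6, 7}. Safe: {2}.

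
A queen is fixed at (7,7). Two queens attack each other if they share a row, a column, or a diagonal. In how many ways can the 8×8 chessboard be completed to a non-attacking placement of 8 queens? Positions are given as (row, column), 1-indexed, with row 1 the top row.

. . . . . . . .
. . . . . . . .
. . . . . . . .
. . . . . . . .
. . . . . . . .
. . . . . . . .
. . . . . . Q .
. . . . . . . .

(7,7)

Branch on row 1: col 2 → 3; col 3 → 5; col 4 → 2; col 5 → 1; col 6 → 3; col 8 → 2.
Sum: 3 + 5 + 2 + 1 + 3 + 2 = 16.

16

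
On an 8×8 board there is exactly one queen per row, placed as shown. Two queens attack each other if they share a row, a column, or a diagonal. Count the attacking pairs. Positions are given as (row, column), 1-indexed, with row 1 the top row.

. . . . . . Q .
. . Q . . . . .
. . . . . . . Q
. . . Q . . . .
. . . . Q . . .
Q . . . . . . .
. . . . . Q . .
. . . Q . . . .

Same column: (4,4)–(8,4) (column 4).
Same diagonal: (1,7)–(4,4) (|1−4| = |7−4| = 3); (4,4)–(5,5) (|4−5| = |4−5| = 1).
Total attacking pairs: 3.

3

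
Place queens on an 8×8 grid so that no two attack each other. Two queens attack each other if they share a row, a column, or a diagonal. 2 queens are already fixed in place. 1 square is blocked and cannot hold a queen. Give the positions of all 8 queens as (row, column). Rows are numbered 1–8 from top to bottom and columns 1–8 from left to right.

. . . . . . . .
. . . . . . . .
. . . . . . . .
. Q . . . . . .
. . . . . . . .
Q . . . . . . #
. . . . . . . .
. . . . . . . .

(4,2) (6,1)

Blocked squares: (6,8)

(1,7) (2,3) (3,8) (4,2) (5,5) (6,1) (7,6) (8,4)

Row 1: attacked by (4,2)→{2,5}; (6,1)→{1,6}. Safe: 3, 4, 7, 8. Place at column 7.
Row 2: attacked by (1,7)→{6,7,8}; (4,2)→{2,4}; (6,1)→{1,5}. Safe: 3. Place at column 3.
Row 3: attacked by (1,7)→{5,7}; (2,3)→{2,3,4}; (4,2)→{1,2,3}; (6,1)→{1,4}. Safe: 6, 8. Place at column 8.
Row 5: attacked by (1,7)→{3,7}; (2,3)→{3,6}; (3,8)→{6,8}; (4,2)→{1,2,3}; (6,1)→{1,2}. Safe: 4, 5. Place at column 5.
Row 7: attacked by (1,7)→{1,7}; (2,3)→{3,8}; (3,8)→{4,8}; (4,2)→{2,5}; (5,5)→{3,5,7}; (6,1)→{1,2}. Safe: 6. Place at column 6.
Row 8: attacked by (1,7)→{7}; (2,3)→{3}; (3,8)→{3,8}; (4,2)→{2,6}; (5,5)→{2,5,8}; (6,1)→{1,3}; (7,6)→{5,6,7}. Safe: 4. Place at column 4.
Columns [7, 3, 8, 2, 5, 1, 6, 4], r−c [-6, -1, -5, 2, 0, 5, 1, 4], r+c [8, 5, 11, 6, 10, 7, 13, 12] are all distinct, so no two queens attack.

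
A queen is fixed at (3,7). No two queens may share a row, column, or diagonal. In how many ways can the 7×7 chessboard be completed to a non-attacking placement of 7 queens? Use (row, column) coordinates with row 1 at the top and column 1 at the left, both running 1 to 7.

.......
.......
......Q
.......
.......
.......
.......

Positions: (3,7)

6

Branch on row 1: col 1 → 1; col 2 → 1; col 3 → 1; col 4 → 1; col 6 → 2.
Sum: 1 + 1 + 1 + 1 + 2 = 6.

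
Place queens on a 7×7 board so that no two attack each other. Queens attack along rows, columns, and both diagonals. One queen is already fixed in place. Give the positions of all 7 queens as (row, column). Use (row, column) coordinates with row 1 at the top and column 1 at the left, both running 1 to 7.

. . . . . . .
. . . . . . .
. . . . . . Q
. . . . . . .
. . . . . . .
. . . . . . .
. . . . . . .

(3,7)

(1,1) (2,4) (3,7) (4,3) (5,6) (6,2) (7,5)

Row 1: attacked by (3,7)→{5,7}. Safe: 1, 2, 3, 4, 6. Place at column 1.
Row 2: attacked by (1,1)→{1,2}; (3,7)→{6,7}. Safe: 3, 4, 5. Place at column 4.
Row 4: attacked by (1,1)→{1,4}; (2,4)→{2,4,6}; (3,7)→{6,7}. Safe: 3, 5. Place at column 3.
Row 5: attacked by (1,1)→{1,5}; (2,4)→{1,4,7}; (3,7)→{5,7}; (4,3)→{2,3,4}. Safe: 6. Place at column 6.
Row 6: attacked by (1,1)→{1,6}; (2,4)→{4}; (3,7)→{4,7}; (4,3)→{1,3,5}; (5,6)→{5,6,7}. Safe: 2. Place at column 2.
Row 7: attacked by (1,1)→{1,7}; (2,4)→{4}; (3,7)→{3,7}; (4,3)→{3,6}; (5,6)→{4,6}; (6,2)→{1,2,3}. Safe: 5. Place at column 5.
Columns [1, 4, 7, 3, 6, 2, 5], r−c [0, -2, -4, 1, -1, 4, 2], r+c [2, 6, 10, 7, 11, 8, 12] are all distinct, so no two queens attack.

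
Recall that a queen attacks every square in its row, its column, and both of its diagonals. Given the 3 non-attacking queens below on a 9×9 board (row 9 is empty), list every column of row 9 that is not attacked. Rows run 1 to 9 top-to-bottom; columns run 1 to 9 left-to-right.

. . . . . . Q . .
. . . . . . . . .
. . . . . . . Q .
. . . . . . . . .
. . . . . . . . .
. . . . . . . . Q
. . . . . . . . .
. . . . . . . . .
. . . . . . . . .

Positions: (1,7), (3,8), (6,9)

(1,7) attacks row 9 at column 7.
(3,8) attacks row 9 at column 8 and diagonals 2.
(6,9) attacks row 9 at column 9 and diagonals 6.
Attacked columns: {2, 6, 7, 8, 9}. Safe: {1, 3, 4, 5}.

columns 1, 3, 4, 5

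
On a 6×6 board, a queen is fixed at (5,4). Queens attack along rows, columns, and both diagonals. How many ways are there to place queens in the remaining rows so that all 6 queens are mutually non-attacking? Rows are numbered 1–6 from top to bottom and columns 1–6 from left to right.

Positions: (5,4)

1

Branch on row 1: col 1 → 0; col 2 → 0; col 3 → 0; col 5 → 1; col 6 → 0.
Sum: 0 + 0 + 0 + 1 + 0 = 1.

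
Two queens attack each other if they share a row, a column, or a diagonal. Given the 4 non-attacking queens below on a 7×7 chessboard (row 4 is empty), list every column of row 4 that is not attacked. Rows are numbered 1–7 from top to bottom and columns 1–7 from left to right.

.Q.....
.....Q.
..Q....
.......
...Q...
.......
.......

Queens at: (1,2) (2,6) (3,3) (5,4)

(1,2) attacks row 4 at column 2 and diagonals 5.
(2,6) attacks row 4 at column 6 and diagonals 4.
(3,3) attacks row 4 at column 3 and diagonals 2, 4.
(5,4) attacks row 4 at column 4 and diagonals 3, 5.
Attacked columns: {2, 3, 4, 5, 6}. Safe: {1, 7}.

columns 1, 7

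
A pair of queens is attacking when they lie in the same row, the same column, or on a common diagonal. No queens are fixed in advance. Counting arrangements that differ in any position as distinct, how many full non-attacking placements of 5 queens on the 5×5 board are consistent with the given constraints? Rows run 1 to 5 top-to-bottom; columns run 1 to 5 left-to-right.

10

Branch on row 1: col 1 → 2; col 2 → 2; col 3 → 2; col 4 → 2; col 5 → 2.
Sum: 2 + 2 + 2 + 2 + 2 = 10.
(This is the classic 5-queens count.)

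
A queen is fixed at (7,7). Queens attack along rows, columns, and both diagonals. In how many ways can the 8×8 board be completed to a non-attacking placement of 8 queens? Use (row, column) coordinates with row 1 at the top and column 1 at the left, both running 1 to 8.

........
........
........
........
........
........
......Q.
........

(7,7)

16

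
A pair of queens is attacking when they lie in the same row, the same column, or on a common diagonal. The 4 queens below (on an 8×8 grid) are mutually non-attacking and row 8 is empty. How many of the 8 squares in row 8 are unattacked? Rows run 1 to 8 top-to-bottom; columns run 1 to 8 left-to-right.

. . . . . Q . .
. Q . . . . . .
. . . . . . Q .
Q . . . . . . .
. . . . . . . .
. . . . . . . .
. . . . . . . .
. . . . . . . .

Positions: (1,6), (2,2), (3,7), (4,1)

(1,6) attacks row 8 at column 6.
(2,2) attacks row 8 at column 2 and diagonals 8.
(3,7) attacks row 8 at column 7 and diagonals 2.
(4,1) attacks row 8 at column 1 and diagonals 5.
Attacked columns: {1, 2, 5, 6, 7, 8}. Safe: {3, 4}.

2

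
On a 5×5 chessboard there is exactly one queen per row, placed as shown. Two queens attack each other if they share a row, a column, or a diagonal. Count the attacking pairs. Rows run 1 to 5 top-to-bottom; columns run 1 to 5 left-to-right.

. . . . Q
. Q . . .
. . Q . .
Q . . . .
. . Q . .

3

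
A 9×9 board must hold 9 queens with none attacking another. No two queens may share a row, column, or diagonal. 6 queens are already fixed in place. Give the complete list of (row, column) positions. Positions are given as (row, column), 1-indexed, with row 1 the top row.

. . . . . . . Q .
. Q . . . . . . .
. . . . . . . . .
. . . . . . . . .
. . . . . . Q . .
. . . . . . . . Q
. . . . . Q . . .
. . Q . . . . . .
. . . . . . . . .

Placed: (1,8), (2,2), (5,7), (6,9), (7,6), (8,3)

(1,8) (2,2) (3,4) (4,1) (5,7) (6,9) (7,6) (8,3) (9,5)

Row 3: attacked by (1,8)→{6,8}; (2,2)→{1,2,3}; (5,7)→{5,7,9}; (6,9)→{6,9}; (7,6)→{2,6}; (8,3)→{3,8}. Safe: 4. Place at column 4.
Row 4: attacked by (1,8)→{5,8}; (2,2)→{2,4}; (3,4)→{3,4,5}; (5,7)→{6,7,8}; (6,9)→{7,9}; (7,6)→{3,6,9}; (8,3)→{3,7}. Safe: 1. Place at column 1.
Row 9: attacked by (1,8)→{8}; (2,2)→{2,9}; (3,4)→{4}; (4,1)→{1,6}; (5,7)→{3,7}; (6,9)→{6,9}; (7,6)→{4,6,8}; (8,3)→{2,3,4}. Safe: 5. Place at column 5.
Columns [8, 2, 4, 1, 7, 9, 6, 3, 5], r−c [-7, 0, -1, 3, -2, -3, 1, 5, 4], r+c [9, 4, 7, 5, 12, 15, 13, 11, 14] are all distinct, so no two queens attack.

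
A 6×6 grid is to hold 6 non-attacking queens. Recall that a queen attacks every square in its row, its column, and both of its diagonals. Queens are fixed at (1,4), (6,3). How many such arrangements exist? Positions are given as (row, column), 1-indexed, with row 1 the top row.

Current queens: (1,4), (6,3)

1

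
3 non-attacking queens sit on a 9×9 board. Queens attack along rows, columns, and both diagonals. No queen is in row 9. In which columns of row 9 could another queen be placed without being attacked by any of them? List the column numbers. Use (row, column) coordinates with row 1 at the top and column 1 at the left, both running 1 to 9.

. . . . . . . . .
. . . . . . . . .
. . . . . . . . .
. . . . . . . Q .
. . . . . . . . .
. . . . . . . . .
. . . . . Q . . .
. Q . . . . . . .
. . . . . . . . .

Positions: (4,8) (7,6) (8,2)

(4,8) attacks row 9 at column 8 and diagonals 3.
(7,6) attacks row 9 at column 6 and diagonals 4, 8.
(8,2) attacks row 9 at column 2 and diagonals 1, 3.
Attacked columns: {1, 2, 3, 4, 6, 8}. Safe: {5, 7, 9}.

columns 5, 7, 9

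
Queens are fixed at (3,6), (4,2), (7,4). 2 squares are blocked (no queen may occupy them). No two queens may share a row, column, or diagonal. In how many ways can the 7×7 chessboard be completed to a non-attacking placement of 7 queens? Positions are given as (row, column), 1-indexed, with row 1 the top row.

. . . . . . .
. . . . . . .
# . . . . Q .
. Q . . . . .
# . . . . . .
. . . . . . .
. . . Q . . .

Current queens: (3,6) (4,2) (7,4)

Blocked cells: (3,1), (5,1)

Branch on row 1: col 1 → 0; col 3 → 1; col 7 → 1.
Sum: 0 + 1 + 1 = 2.

2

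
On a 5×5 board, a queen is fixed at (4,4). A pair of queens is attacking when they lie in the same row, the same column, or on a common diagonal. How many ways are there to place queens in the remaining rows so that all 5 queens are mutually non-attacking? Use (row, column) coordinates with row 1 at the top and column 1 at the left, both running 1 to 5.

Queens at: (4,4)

Branch on row 1: col 2 → 0; col 3 → 1; col 5 → 1.
Sum: 0 + 1 + 1 = 2.

2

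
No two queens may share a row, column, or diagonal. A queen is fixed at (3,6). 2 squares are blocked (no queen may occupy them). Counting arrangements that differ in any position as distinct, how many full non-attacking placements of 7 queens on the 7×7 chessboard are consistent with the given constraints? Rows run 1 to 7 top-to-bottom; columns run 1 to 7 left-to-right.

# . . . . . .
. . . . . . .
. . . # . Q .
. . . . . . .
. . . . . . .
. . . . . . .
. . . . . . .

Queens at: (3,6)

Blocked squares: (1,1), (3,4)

Branch on row 1: col 2 → 1; col 3 → 2; col 5 → 2; col 7 → 1.
Sum: 1 + 2 + 2 + 1 = 6.

6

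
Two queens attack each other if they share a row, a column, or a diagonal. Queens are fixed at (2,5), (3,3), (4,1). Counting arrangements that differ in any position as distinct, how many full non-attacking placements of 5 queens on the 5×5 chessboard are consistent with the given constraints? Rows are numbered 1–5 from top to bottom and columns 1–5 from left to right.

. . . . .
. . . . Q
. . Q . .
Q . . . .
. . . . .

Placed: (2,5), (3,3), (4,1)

1

Branch on row 1: col 2 → 1.
Sum: 1 = 1.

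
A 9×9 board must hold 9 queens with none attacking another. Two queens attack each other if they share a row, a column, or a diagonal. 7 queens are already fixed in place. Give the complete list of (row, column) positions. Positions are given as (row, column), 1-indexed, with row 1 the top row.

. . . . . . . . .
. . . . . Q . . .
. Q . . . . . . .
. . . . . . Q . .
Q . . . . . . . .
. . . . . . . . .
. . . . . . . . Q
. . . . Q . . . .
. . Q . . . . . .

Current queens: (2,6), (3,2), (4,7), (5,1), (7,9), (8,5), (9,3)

Row 1: attacked by (2,6)→{5,6,7}; (3,2)→{2,4}; (4,7)→{4,7}; (5,1)→{1,5}; (7,9)→{3,9}; (8,5)→{5}; (9,3)→{3}. Safe: 8. Place at column 8.
Row 6: attacked by (1,8)→{3,8}; (2,6)→{2,6}; (3,2)→{2,5}; (4,7)→{5,7,9}; (5,1)→{1,2}; (7,9)→{8,9}; (8,5)→{3,5,7}; (9,3)→{3,6}. Safe: 4. Place at column 4.
Columns [8, 6, 2, 7, 1, 4, 9, 5, 3], r−c [-7, -4, 1, -3, 4, 2, -2, 3, 6], r+c [9, 8, 5, 11, 6, 10, 16, 13, 12] are all distinct, so no two queens attack.

(1,8) (2,6) (3,2) (4,7) (5,1) (6,4) (7,9) (8,5) (9,3)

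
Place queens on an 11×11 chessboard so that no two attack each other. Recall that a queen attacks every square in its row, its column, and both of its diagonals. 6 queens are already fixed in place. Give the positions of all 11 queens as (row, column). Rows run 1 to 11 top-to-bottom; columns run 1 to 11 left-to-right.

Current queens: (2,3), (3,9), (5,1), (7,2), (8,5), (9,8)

(1,6) (2,3) (3,9) (4,7) (5,1) (6,10) (7,2) (8,5) (9,8) (10,4) (11,11)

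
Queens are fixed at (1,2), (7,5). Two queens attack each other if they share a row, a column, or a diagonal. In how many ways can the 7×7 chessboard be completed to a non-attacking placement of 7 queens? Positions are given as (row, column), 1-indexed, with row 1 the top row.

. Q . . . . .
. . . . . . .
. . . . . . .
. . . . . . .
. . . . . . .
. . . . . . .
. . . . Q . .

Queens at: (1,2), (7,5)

Branch on row 2: col 4 → 0; col 6 → 1; col 7 → 0.
Sum: 0 + 1 + 0 = 1.

1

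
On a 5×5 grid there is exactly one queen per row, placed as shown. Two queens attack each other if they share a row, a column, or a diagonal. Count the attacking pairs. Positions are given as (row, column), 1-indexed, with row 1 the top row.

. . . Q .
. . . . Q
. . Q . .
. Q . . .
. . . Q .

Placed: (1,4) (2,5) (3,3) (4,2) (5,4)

Same column: (1,4)–(5,4) (column 4).
Same diagonal: (1,4)–(2,5) (|1−2| = |4−5| = 1); (3,3)–(4,2) (|3−4| = |3−2| = 1).
Total attacking pairs: 3.

3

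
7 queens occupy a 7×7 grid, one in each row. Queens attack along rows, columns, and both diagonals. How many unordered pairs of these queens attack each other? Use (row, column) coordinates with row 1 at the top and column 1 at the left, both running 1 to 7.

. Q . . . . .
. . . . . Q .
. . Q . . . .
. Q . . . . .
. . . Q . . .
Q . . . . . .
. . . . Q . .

3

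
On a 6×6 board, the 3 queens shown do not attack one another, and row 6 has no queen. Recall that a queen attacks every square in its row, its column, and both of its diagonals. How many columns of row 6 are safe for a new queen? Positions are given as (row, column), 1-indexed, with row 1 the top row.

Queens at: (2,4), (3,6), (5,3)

2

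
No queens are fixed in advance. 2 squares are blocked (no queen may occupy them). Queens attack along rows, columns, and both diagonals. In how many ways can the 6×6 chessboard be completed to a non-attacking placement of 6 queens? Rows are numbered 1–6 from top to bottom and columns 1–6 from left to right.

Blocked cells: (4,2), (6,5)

Branch on row 1: col 1 → 0; col 2 → 0; col 3 → 1; col 4 → 0; col 5 → 1; col 6 → 0.
Sum: 0 + 0 + 1 + 0 + 1 + 0 = 2.

2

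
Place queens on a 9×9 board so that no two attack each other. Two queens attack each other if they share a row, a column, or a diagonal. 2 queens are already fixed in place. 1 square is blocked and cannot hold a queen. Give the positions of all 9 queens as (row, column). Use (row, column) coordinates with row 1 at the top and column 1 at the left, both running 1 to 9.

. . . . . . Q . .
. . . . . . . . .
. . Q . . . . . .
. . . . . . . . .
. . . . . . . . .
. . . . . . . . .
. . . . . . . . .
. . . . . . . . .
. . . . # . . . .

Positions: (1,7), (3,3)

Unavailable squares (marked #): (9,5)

Row 2: attacked by (1,7)→{6,7,8}; (3,3)→{2,3,4}. Safe: 1, 5, 9. Place at column 9.
Row 4: attacked by (1,7)→{4,7}; (2,9)→{7,9}; (3,3)→{2,3,4}. Safe: 1, 5, 6, 8. Place at column 5.
Row 5: attacked by (1,7)→{3,7}; (2,9)→{6,9}; (3,3)→{1,3,5}; (4,5)→{4,5,6}. Safe: 2, 8. Place at column 2.
Row 6: attacked by (1,7)→{2,7}; (2,9)→{5,9}; (3,3)→{3,6}; (4,5)→{3,5,7}; (5,2)→{1,2,3}. Safe: 4, 8. Place at column 8.
Row 7: attacked by (1,7)→{1,7}; (2,9)→{4,9}; (3,3)→{3,7}; (4,5)→{2,5,8}; (5,2)→{2,4}; (6,8)→{7,8,9}. Safe: 6. Place at column 6.
Row 8: attacked by (1,7)→{7}; (2,9)→{3,9}; (3,3)→{3,8}; (4,5)→{1,5,9}; (5,2)→{2,5}; (6,8)→{6,8}; (7,6)→{5,6,7}. Safe: 4. Place at column 4.
Row 9: attacked by (1,7)→{7}; (2,9)→{2,9}; (3,3)→{3,9}; (4,5)→{5}; (5,2)→{2,6}; (6,8)→{5,8}; (7,6)→{4,6,8}; (8,4)→{3,4,5}. Blocked: 5. Safe: 1. Place at column 1.
Columns [7, 9, 3, 5, 2, 8, 6, 4, 1], r−c [-6, -7, 0, -1, 3, -2, 1, 4, 8], r+c [8, 11, 6, 9, 7, 14, 13, 12, 10] are all distinct, so no two queens attack.

(1,7) (2,9) (3,3) (4,5) (5,2) (6,8) (7,6) (8,4) (9,1)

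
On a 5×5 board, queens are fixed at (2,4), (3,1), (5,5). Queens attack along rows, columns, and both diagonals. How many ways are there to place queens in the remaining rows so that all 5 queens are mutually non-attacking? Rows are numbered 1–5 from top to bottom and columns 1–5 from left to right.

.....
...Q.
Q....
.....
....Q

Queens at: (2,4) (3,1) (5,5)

1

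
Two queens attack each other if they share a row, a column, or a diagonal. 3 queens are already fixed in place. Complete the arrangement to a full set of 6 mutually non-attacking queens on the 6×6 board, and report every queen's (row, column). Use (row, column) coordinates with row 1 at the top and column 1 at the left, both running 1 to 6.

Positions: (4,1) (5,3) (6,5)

Row 1: attacked by (4,1)→{1,4}; (5,3)→{3}; (6,5)→{5}. Safe: 2, 6. Place at column 2.
Row 2: attacked by (1,2)→{1,2,3}; (4,1)→{1,3}; (5,3)→{3,6}; (6,5)→{1,5}. Safe: 4. Place at column 4.
Row 3: attacked by (1,2)→{2,4}; (2,4)→{3,4,5}; (4,1)→{1,2}; (5,3)→{1,3,5}; (6,5)→{2,5}. Safe: 6. Place at column 6.
Columns [2, 4, 6, 1, 3, 5], r−c [-1, -2, -3, 3, 2, 1], r+c [3, 6, 9, 5, 8, 11] are all distinct, so no two queens attack.

(1,2) (2,4) (3,6) (4,1) (5,3) (6,5)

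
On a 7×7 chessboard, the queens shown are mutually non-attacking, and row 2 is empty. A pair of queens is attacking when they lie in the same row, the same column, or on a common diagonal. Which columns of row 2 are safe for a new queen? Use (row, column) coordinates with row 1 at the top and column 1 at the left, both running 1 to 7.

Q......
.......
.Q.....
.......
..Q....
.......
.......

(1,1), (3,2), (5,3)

(1,1) attacks row 2 at column 1 and diagonals 2.
(3,2) attacks row 2 at column 2 and diagonals 1, 3.
(5,3) attacks row 2 at column 3 and diagonals 6.
Attacked columns: {1, 2, 3, 6}. Safe: {4, 5, 7}.

columns 4, 5, 7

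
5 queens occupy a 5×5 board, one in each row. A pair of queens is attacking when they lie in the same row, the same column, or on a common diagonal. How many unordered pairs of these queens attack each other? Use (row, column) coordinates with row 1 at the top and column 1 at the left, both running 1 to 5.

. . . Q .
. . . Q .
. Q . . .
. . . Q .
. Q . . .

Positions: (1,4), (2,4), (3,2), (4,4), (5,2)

5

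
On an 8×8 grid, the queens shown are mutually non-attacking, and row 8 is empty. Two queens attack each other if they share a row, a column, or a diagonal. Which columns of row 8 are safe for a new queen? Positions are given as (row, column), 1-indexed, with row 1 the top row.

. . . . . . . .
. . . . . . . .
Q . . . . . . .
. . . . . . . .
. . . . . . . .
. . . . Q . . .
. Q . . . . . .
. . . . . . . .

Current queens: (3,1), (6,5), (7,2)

columns 4, 8

(3,1) attacks row 8 at column 1 and diagonals 6.
(6,5) attacks row 8 at column 5 and diagonals 3, 7.
(7,2) attacks row 8 at column 2 and diagonals 1, 3.
Attacked columns: {1, 2, 3, 5, 6, 7}. Safe: {4, 8}.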